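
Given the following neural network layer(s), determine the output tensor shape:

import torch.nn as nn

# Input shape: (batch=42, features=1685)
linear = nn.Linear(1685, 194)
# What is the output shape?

Input shape: (42, 1685)
Output shape: (42, 194)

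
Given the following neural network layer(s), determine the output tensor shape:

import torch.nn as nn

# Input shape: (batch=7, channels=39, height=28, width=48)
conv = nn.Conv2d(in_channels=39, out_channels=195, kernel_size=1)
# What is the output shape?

Input shape: (7, 39, 28, 48)
Output shape: (7, 195, 28, 48)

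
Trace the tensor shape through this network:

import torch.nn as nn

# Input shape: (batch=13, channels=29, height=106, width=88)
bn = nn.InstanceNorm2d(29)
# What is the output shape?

Input shape: (13, 29, 106, 88)
Output shape: (13, 29, 106, 88)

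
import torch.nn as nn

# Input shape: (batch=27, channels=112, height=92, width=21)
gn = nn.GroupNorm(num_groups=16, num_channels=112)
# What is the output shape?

Input shape: (27, 112, 92, 21)
Output shape: (27, 112, 92, 21)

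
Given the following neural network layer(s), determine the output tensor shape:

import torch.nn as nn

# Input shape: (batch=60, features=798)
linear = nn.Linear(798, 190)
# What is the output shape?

Input shape: (60, 798)
Output shape: (60, 190)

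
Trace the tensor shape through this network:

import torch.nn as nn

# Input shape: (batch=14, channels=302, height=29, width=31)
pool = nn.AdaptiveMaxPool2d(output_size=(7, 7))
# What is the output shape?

Input shape: (14, 302, 29, 31)
Output shape: (14, 302, 7, 7)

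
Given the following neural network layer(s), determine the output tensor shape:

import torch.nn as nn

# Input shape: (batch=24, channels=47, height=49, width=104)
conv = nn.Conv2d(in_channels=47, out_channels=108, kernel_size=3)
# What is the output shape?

Input shape: (24, 47, 49, 104)
Output shape: (24, 108, 47, 102)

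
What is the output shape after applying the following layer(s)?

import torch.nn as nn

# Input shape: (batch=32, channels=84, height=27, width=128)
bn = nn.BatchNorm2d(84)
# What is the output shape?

Input shape: (32, 84, 27, 128)
Output shape: (32, 84, 27, 128)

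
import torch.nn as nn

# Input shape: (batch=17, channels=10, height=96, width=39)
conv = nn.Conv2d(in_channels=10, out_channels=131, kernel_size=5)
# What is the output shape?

Input shape: (17, 10, 96, 39)
Output shape: (17, 131, 92, 35)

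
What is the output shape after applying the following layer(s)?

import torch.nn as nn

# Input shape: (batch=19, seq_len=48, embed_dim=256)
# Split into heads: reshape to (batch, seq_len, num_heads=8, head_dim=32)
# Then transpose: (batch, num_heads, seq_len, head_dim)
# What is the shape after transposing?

Input shape: (19, 48, 256)
  -> after reshape: (19, 48, 8, 32)
Output shape: (19, 8, 48, 32)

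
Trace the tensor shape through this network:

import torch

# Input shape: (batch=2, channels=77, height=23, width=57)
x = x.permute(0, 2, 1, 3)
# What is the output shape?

Input shape: (2, 77, 23, 57)
Output shape: (2, 23, 77, 57)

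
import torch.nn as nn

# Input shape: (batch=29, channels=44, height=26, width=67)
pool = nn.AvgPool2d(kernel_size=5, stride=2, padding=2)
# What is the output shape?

Input shape: (29, 44, 26, 67)
Output shape: (29, 44, 13, 34)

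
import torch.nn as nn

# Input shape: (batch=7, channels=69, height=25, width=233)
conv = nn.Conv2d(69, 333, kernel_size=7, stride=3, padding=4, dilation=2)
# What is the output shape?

Input shape: (7, 69, 25, 233)
Output shape: (7, 333, 7, 77)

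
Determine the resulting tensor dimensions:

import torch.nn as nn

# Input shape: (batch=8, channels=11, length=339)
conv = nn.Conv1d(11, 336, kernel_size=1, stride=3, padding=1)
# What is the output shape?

Input shape: (8, 11, 339)
Output shape: (8, 336, 114)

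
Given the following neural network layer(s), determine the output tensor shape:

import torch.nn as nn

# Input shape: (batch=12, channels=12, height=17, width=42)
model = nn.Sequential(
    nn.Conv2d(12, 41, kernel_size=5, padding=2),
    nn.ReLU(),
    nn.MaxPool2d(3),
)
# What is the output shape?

Input shape: (12, 12, 17, 42)
  -> after Conv2d: (12, 41, 17, 42)
  -> after ReLU: (12, 41, 17, 42)
Output shape: (12, 41, 5, 14)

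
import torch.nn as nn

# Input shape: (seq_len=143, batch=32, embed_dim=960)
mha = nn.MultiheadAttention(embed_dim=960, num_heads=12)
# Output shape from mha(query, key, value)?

Input shape: (143, 32, 960)
Output shape: (143, 32, 960)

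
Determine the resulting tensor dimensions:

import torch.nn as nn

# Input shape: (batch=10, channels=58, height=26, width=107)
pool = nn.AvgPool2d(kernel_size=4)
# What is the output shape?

Input shape: (10, 58, 26, 107)
Output shape: (10, 58, 6, 26)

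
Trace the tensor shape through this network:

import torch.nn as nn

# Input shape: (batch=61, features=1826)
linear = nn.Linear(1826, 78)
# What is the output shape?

Input shape: (61, 1826)
Output shape: (61, 78)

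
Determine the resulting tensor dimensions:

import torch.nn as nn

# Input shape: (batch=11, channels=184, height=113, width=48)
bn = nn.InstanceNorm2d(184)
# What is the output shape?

Input shape: (11, 184, 113, 48)
Output shape: (11, 184, 113, 48)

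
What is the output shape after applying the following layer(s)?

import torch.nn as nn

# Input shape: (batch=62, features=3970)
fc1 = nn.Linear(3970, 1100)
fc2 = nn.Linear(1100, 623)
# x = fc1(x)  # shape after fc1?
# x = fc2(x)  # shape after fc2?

Input shape: (62, 3970)
  -> after fc1: (62, 1100)
Output shape: (62, 623)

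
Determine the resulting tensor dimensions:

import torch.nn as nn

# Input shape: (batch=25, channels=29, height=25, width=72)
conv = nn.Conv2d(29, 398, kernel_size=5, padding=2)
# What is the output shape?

Input shape: (25, 29, 25, 72)
Output shape: (25, 398, 25, 72)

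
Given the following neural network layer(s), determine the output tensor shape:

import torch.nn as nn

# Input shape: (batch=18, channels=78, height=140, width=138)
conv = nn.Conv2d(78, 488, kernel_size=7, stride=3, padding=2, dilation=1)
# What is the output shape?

Input shape: (18, 78, 140, 138)
Output shape: (18, 488, 46, 46)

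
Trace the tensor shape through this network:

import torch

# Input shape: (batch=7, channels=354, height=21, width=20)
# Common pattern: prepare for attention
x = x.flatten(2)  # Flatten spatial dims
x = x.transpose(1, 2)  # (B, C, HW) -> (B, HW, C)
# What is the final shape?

Input shape: (7, 354, 21, 20)
  -> after flatten(2): (7, 354, 420)
Output shape: (7, 420, 354)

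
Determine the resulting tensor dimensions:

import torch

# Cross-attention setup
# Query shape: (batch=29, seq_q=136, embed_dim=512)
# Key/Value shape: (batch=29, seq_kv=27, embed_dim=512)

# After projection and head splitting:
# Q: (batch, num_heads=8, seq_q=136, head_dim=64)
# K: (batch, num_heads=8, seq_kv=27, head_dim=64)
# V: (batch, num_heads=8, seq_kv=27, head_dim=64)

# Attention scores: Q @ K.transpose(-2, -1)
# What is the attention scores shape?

Input shape: (29, 136, 512)
Output shape: (29, 8, 136, 27)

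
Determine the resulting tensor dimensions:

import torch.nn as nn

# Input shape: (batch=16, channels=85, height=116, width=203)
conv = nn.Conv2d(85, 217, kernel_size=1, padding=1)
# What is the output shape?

Input shape: (16, 85, 116, 203)
Output shape: (16, 217, 118, 205)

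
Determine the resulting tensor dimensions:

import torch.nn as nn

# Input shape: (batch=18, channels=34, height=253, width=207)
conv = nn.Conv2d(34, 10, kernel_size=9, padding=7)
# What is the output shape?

Input shape: (18, 34, 253, 207)
Output shape: (18, 10, 259, 213)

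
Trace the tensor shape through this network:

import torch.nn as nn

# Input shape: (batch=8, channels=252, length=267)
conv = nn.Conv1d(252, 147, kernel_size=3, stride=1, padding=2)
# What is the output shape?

Input shape: (8, 252, 267)
Output shape: (8, 147, 269)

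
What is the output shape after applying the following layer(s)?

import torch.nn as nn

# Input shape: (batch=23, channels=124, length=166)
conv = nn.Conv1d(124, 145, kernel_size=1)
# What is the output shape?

Input shape: (23, 124, 166)
Output shape: (23, 145, 166)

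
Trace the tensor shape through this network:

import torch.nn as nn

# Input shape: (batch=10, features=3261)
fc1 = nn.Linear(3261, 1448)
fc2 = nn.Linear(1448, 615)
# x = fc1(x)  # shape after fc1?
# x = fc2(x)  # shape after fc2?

Input shape: (10, 3261)
  -> after fc1: (10, 1448)
Output shape: (10, 615)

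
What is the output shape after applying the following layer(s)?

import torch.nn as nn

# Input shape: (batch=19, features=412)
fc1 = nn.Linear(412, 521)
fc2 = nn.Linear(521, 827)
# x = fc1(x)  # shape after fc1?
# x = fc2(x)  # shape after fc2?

Input shape: (19, 412)
  -> after fc1: (19, 521)
Output shape: (19, 827)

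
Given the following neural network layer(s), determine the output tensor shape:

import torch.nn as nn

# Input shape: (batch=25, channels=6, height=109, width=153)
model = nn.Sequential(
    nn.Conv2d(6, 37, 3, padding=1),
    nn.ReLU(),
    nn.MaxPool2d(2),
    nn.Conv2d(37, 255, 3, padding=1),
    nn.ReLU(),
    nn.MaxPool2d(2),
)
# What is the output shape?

Input shape: (25, 6, 109, 153)
  -> after first Conv2d: (25, 37, 109, 153)
  -> after first MaxPool2d: (25, 37, 54, 76)
  -> after second Conv2d: (25, 255, 54, 76)
Output shape: (25, 255, 27, 38)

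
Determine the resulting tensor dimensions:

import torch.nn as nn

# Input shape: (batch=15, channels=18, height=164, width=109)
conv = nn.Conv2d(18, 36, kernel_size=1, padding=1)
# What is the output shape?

Input shape: (15, 18, 164, 109)
Output shape: (15, 36, 166, 111)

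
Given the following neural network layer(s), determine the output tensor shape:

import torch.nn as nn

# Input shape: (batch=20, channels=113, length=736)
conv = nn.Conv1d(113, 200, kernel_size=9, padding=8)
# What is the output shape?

Input shape: (20, 113, 736)
Output shape: (20, 200, 744)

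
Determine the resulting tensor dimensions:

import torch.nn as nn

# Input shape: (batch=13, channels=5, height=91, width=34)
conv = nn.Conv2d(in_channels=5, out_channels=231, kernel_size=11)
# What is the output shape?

Input shape: (13, 5, 91, 34)
Output shape: (13, 231, 81, 24)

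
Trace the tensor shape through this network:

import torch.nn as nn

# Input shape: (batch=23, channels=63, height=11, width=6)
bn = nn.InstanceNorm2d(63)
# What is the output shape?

Input shape: (23, 63, 11, 6)
Output shape: (23, 63, 11, 6)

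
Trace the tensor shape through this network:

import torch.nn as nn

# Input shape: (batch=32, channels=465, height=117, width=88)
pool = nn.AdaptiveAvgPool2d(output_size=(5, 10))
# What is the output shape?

Input shape: (32, 465, 117, 88)
Output shape: (32, 465, 5, 10)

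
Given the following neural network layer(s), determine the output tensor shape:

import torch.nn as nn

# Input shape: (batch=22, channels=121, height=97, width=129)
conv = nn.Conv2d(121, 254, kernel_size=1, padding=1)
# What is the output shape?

Input shape: (22, 121, 97, 129)
Output shape: (22, 254, 99, 131)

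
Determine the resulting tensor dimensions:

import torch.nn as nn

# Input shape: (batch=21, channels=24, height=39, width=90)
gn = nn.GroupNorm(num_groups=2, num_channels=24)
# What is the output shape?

Input shape: (21, 24, 39, 90)
Output shape: (21, 24, 39, 90)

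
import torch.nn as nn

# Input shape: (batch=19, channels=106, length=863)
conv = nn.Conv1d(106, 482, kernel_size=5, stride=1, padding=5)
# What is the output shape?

Input shape: (19, 106, 863)
Output shape: (19, 482, 869)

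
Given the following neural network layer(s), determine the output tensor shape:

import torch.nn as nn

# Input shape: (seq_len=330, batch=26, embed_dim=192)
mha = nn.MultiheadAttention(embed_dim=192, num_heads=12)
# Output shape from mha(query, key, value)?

Input shape: (330, 26, 192)
Output shape: (330, 26, 192)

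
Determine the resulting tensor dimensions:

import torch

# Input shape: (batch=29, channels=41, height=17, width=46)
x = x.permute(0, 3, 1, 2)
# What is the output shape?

Input shape: (29, 41, 17, 46)
Output shape: (29, 46, 41, 17)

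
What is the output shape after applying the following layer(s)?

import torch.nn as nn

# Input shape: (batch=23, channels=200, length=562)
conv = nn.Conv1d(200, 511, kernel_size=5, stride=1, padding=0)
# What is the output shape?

Input shape: (23, 200, 562)
Output shape: (23, 511, 558)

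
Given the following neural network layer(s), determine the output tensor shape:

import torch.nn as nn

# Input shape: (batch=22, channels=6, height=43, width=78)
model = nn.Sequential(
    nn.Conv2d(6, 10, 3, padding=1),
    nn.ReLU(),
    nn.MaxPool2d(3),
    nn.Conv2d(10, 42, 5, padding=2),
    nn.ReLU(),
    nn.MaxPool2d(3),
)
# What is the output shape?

Input shape: (22, 6, 43, 78)
  -> after first Conv2d: (22, 10, 43, 78)
  -> after first MaxPool2d: (22, 10, 14, 26)
  -> after second Conv2d: (22, 42, 14, 26)
Output shape: (22, 42, 4, 8)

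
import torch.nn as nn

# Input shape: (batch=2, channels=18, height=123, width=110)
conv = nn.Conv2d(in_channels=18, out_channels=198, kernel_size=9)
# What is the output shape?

Input shape: (2, 18, 123, 110)
Output shape: (2, 198, 115, 102)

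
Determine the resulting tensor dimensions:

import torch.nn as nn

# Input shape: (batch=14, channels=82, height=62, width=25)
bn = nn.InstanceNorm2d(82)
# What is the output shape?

Input shape: (14, 82, 62, 25)
Output shape: (14, 82, 62, 25)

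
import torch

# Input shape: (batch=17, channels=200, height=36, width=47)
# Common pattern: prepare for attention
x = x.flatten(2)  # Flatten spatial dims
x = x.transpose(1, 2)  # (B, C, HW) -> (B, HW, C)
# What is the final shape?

Input shape: (17, 200, 36, 47)
  -> after flatten(2): (17, 200, 1692)
Output shape: (17, 1692, 200)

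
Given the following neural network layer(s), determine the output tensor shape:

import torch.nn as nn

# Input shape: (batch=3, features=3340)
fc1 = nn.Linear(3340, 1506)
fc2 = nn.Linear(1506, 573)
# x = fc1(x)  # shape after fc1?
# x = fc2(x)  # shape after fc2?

Input shape: (3, 3340)
  -> after fc1: (3, 1506)
Output shape: (3, 573)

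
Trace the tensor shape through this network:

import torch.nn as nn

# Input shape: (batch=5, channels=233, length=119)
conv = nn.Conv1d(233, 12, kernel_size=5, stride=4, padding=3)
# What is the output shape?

Input shape: (5, 233, 119)
Output shape: (5, 12, 31)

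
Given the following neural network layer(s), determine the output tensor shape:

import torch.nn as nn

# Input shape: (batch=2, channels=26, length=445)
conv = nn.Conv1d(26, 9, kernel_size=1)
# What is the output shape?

Input shape: (2, 26, 445)
Output shape: (2, 9, 445)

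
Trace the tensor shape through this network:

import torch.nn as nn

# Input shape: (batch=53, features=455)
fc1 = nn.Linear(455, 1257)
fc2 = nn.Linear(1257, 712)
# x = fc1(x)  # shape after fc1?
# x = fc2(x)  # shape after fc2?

Input shape: (53, 455)
  -> after fc1: (53, 1257)
Output shape: (53, 712)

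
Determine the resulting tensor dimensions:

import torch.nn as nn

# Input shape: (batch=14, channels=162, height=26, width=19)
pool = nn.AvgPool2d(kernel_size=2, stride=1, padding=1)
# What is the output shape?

Input shape: (14, 162, 26, 19)
Output shape: (14, 162, 27, 20)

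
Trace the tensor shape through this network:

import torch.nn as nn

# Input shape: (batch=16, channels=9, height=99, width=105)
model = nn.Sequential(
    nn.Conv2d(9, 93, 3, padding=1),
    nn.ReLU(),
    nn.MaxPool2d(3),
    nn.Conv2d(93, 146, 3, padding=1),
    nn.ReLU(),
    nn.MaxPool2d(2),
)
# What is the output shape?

Input shape: (16, 9, 99, 105)
  -> after first Conv2d: (16, 93, 99, 105)
  -> after first MaxPool2d: (16, 93, 33, 35)
  -> after second Conv2d: (16, 146, 33, 35)
Output shape: (16, 146, 16, 17)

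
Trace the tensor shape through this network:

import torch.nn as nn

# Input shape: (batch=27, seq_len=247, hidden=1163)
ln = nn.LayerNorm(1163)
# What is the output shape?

Input shape: (27, 247, 1163)
Output shape: (27, 247, 1163)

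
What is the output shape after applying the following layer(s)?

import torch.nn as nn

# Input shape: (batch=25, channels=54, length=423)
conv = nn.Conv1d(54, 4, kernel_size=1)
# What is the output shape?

Input shape: (25, 54, 423)
Output shape: (25, 4, 423)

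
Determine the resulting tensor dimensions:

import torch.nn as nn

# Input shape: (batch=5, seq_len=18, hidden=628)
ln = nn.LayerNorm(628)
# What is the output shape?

Input shape: (5, 18, 628)
Output shape: (5, 18, 628)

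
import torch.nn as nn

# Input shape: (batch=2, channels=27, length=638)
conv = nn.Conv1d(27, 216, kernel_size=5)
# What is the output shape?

Input shape: (2, 27, 638)
Output shape: (2, 216, 634)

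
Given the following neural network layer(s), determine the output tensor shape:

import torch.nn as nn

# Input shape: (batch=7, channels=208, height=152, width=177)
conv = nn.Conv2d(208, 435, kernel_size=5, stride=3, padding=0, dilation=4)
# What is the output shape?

Input shape: (7, 208, 152, 177)
Output shape: (7, 435, 46, 54)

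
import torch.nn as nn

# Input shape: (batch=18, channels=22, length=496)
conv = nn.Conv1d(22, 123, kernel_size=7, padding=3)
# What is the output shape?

Input shape: (18, 22, 496)
Output shape: (18, 123, 496)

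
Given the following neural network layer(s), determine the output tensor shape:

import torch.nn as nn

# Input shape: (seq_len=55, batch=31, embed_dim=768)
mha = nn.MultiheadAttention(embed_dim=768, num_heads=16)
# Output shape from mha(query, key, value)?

Input shape: (55, 31, 768)
Output shape: (55, 31, 768)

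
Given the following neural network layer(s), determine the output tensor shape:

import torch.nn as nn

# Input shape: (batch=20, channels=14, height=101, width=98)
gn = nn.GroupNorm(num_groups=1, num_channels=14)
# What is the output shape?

Input shape: (20, 14, 101, 98)
Output shape: (20, 14, 101, 98)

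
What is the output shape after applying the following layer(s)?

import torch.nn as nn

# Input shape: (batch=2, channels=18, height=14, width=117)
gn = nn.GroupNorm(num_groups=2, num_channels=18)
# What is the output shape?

Input shape: (2, 18, 14, 117)
Output shape: (2, 18, 14, 117)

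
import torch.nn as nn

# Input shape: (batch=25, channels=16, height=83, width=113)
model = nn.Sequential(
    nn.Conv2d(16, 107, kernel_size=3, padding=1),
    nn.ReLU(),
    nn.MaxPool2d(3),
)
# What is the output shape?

Input shape: (25, 16, 83, 113)
  -> after Conv2d: (25, 107, 83, 113)
  -> after ReLU: (25, 107, 83, 113)
Output shape: (25, 107, 27, 37)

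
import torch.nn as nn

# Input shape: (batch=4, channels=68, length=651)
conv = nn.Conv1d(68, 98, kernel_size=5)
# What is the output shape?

Input shape: (4, 68, 651)
Output shape: (4, 98, 647)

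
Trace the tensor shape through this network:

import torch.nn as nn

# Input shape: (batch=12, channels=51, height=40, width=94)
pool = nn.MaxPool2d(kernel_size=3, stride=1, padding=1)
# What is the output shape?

Input shape: (12, 51, 40, 94)
Output shape: (12, 51, 40, 94)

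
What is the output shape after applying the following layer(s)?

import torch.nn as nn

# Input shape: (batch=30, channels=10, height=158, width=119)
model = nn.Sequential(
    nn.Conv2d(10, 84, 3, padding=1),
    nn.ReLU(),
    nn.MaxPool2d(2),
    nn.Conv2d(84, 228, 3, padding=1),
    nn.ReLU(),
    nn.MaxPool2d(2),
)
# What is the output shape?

Input shape: (30, 10, 158, 119)
  -> after first Conv2d: (30, 84, 158, 119)
  -> after first MaxPool2d: (30, 84, 79, 59)
  -> after second Conv2d: (30, 228, 79, 59)
Output shape: (30, 228, 39, 29)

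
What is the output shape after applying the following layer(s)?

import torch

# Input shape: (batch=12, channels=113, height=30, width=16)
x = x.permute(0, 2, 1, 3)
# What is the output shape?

Input shape: (12, 113, 30, 16)
Output shape: (12, 30, 113, 16)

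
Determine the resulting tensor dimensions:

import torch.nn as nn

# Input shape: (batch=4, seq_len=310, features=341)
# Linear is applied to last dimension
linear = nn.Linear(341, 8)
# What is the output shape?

Input shape: (4, 310, 341)
Output shape: (4, 310, 8)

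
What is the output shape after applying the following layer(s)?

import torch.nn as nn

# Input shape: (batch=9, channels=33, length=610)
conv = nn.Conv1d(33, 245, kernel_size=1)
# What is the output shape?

Input shape: (9, 33, 610)
Output shape: (9, 245, 610)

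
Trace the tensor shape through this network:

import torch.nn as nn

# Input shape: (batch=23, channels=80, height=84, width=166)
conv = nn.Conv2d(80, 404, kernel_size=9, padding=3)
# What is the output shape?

Input shape: (23, 80, 84, 166)
Output shape: (23, 404, 82, 164)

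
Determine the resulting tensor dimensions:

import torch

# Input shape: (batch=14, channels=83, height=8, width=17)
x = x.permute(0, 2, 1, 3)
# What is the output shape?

Input shape: (14, 83, 8, 17)
Output shape: (14, 8, 83, 17)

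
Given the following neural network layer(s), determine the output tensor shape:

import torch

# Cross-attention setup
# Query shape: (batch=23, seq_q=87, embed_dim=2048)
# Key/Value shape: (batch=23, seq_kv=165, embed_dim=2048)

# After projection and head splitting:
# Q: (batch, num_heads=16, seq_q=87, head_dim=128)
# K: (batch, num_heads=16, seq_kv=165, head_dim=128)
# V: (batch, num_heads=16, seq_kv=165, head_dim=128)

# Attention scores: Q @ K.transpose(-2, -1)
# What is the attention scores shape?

Input shape: (23, 87, 2048)
Output shape: (23, 16, 87, 165)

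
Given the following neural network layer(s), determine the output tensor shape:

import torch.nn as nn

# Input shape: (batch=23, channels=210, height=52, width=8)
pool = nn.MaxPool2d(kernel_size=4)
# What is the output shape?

Input shape: (23, 210, 52, 8)
Output shape: (23, 210, 13, 2)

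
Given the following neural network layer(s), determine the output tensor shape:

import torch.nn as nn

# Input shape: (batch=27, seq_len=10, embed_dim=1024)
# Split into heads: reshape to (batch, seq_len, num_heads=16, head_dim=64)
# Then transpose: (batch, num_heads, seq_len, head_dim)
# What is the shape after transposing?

Input shape: (27, 10, 1024)
  -> after reshape: (27, 10, 16, 64)
Output shape: (27, 16, 10, 64)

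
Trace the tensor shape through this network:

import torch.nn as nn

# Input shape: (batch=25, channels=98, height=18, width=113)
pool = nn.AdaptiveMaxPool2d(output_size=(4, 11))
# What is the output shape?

Input shape: (25, 98, 18, 113)
Output shape: (25, 98, 4, 11)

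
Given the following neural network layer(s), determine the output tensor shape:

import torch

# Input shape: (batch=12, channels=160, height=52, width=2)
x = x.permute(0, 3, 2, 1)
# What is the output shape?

Input shape: (12, 160, 52, 2)
Output shape: (12, 2, 52, 160)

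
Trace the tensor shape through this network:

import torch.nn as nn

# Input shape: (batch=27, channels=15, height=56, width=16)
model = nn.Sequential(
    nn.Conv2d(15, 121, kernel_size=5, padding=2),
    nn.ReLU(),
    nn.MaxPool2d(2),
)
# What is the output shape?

Input shape: (27, 15, 56, 16)
  -> after Conv2d: (27, 121, 56, 16)
  -> after ReLU: (27, 121, 56, 16)
Output shape: (27, 121, 28, 8)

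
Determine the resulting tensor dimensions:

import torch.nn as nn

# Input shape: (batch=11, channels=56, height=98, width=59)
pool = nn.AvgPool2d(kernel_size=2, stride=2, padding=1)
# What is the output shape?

Input shape: (11, 56, 98, 59)
Output shape: (11, 56, 50, 30)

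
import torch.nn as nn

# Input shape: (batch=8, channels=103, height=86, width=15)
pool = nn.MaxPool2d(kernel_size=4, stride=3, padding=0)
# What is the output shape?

Input shape: (8, 103, 86, 15)
Output shape: (8, 103, 28, 4)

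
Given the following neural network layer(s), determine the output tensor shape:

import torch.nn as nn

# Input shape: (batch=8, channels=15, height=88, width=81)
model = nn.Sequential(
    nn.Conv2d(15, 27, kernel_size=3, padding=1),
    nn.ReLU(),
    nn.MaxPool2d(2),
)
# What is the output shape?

Input shape: (8, 15, 88, 81)
  -> after Conv2d: (8, 27, 88, 81)
  -> after ReLU: (8, 27, 88, 81)
Output shape: (8, 27, 44, 40)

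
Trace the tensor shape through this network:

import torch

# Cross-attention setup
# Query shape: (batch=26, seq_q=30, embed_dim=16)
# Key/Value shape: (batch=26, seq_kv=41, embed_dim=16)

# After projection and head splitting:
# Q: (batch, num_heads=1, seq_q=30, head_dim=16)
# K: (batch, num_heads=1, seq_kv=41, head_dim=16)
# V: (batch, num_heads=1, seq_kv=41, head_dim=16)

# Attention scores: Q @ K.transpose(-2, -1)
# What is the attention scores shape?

Input shape: (26, 30, 16)
Output shape: (26, 1, 30, 41)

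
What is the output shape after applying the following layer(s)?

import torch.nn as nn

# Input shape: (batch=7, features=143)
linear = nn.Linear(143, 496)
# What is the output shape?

Input shape: (7, 143)
Output shape: (7, 496)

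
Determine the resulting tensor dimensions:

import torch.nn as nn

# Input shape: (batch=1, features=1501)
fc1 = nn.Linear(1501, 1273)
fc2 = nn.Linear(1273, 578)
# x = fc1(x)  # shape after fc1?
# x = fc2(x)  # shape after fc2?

Input shape: (1, 1501)
  -> after fc1: (1, 1273)
Output shape: (1, 578)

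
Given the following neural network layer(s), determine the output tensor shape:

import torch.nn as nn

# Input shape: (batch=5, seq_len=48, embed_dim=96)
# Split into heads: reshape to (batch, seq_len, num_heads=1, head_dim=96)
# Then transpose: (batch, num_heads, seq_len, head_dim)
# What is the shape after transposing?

Input shape: (5, 48, 96)
  -> after reshape: (5, 48, 1, 96)
Output shape: (5, 1, 48, 96)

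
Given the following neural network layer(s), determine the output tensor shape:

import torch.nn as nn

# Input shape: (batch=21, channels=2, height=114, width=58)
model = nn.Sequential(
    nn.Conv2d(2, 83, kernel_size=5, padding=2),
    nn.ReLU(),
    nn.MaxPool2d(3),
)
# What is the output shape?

Input shape: (21, 2, 114, 58)
  -> after Conv2d: (21, 83, 114, 58)
  -> after ReLU: (21, 83, 114, 58)
Output shape: (21, 83, 38, 19)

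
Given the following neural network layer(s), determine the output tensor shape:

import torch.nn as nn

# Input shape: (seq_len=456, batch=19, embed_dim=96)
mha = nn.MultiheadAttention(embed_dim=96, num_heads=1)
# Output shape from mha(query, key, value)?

Input shape: (456, 19, 96)
Output shape: (456, 19, 96)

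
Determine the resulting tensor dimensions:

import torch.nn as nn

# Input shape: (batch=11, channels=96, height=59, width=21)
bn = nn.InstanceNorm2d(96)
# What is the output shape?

Input shape: (11, 96, 59, 21)
Output shape: (11, 96, 59, 21)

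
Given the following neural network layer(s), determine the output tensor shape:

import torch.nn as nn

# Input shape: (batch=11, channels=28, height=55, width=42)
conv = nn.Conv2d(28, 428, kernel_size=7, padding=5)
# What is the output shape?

Input shape: (11, 28, 55, 42)
Output shape: (11, 428, 59, 46)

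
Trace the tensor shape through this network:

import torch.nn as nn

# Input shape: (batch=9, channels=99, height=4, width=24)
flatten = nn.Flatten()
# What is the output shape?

Input shape: (9, 99, 4, 24)
Output shape: (9, 9504)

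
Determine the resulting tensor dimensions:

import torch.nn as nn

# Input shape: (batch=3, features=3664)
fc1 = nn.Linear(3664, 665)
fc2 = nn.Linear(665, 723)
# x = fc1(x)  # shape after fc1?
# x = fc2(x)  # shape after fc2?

Input shape: (3, 3664)
  -> after fc1: (3, 665)
Output shape: (3, 723)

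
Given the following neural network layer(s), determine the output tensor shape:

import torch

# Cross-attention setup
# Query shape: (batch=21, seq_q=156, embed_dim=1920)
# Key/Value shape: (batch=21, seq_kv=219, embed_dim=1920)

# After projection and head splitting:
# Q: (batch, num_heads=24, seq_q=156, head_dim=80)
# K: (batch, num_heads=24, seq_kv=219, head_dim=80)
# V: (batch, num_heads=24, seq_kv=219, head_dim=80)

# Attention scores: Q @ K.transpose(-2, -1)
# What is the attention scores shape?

Input shape: (21, 156, 1920)
Output shape: (21, 24, 156, 219)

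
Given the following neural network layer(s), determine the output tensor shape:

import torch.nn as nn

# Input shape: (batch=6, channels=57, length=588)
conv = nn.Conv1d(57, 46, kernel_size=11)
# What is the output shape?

Input shape: (6, 57, 588)
Output shape: (6, 46, 578)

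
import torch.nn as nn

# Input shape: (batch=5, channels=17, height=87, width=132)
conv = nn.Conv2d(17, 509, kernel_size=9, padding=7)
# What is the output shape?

Input shape: (5, 17, 87, 132)
Output shape: (5, 509, 93, 138)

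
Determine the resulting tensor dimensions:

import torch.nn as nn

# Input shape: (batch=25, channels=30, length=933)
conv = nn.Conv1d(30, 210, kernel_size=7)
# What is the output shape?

Input shape: (25, 30, 933)
Output shape: (25, 210, 927)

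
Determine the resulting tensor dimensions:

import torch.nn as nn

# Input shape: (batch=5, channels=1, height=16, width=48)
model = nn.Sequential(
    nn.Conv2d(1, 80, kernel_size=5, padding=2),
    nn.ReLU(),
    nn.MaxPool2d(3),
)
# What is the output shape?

Input shape: (5, 1, 16, 48)
  -> after Conv2d: (5, 80, 16, 48)
  -> after ReLU: (5, 80, 16, 48)
Output shape: (5, 80, 5, 16)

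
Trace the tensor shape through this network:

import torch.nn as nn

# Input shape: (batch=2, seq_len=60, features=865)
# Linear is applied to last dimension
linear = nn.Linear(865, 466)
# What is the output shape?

Input shape: (2, 60, 865)
Output shape: (2, 60, 466)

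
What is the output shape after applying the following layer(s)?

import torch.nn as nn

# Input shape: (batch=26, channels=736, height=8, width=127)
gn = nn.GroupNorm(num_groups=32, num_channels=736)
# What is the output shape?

Input shape: (26, 736, 8, 127)
Output shape: (26, 736, 8, 127)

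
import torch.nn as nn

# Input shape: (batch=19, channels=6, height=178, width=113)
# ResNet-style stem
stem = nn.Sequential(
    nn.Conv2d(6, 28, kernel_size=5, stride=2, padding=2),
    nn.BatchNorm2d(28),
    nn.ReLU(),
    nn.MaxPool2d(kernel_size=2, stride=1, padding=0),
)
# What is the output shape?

Input shape: (19, 6, 178, 113)
  -> after Conv2d 5x5 stride=2: (19, 28, 89, 57)
Output shape: (19, 28, 88, 56)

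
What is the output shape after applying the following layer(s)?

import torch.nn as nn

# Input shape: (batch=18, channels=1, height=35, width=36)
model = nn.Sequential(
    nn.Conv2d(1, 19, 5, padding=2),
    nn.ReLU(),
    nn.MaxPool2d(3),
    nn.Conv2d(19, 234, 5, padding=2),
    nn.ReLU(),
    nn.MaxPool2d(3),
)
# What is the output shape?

Input shape: (18, 1, 35, 36)
  -> after first Conv2d: (18, 19, 35, 36)
  -> after first MaxPool2d: (18, 19, 11, 12)
  -> after second Conv2d: (18, 234, 11, 12)
Output shape: (18, 234, 3, 4)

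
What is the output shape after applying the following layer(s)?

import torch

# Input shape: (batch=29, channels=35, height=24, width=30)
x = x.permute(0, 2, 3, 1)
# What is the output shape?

Input shape: (29, 35, 24, 30)
Output shape: (29, 24, 30, 35)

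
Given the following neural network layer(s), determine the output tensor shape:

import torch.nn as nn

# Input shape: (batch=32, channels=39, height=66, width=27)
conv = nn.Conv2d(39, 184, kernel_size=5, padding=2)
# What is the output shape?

Input shape: (32, 39, 66, 27)
Output shape: (32, 184, 66, 27)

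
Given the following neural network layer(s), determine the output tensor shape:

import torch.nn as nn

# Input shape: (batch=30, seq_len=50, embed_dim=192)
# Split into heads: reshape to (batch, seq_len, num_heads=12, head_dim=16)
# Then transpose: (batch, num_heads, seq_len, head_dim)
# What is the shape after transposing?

Input shape: (30, 50, 192)
  -> after reshape: (30, 50, 12, 16)
Output shape: (30, 12, 50, 16)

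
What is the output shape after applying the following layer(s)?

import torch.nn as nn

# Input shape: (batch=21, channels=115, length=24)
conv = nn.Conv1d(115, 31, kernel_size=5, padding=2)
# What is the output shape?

Input shape: (21, 115, 24)
Output shape: (21, 31, 24)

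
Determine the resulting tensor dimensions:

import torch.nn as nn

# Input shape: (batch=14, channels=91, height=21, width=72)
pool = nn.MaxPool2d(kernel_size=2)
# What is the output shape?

Input shape: (14, 91, 21, 72)
Output shape: (14, 91, 10, 36)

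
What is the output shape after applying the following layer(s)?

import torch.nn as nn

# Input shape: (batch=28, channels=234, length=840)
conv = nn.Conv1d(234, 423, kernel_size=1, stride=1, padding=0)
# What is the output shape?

Input shape: (28, 234, 840)
Output shape: (28, 423, 840)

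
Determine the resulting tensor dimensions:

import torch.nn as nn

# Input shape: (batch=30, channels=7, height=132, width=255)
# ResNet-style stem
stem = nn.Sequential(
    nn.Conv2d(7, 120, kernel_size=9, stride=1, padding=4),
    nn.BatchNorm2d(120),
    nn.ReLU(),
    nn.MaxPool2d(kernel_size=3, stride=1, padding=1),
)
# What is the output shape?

Input shape: (30, 7, 132, 255)
  -> after Conv2d 9x9 stride=1: (30, 120, 132, 255)
Output shape: (30, 120, 132, 255)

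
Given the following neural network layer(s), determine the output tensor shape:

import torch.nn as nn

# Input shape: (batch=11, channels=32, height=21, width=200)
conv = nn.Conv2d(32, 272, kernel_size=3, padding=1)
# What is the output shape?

Input shape: (11, 32, 21, 200)
Output shape: (11, 272, 21, 200)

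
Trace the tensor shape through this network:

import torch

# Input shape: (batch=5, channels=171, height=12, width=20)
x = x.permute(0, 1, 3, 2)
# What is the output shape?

Input shape: (5, 171, 12, 20)
Output shape: (5, 171, 20, 12)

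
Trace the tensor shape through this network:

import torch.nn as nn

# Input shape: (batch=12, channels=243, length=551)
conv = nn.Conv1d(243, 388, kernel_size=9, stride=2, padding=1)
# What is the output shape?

Input shape: (12, 243, 551)
Output shape: (12, 388, 273)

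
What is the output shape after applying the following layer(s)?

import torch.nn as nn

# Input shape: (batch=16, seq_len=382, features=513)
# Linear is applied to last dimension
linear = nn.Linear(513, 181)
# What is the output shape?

Input shape: (16, 382, 513)
Output shape: (16, 382, 181)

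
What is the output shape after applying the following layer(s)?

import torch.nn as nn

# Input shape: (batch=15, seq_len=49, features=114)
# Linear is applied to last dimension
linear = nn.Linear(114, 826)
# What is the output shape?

Input shape: (15, 49, 114)
Output shape: (15, 49, 826)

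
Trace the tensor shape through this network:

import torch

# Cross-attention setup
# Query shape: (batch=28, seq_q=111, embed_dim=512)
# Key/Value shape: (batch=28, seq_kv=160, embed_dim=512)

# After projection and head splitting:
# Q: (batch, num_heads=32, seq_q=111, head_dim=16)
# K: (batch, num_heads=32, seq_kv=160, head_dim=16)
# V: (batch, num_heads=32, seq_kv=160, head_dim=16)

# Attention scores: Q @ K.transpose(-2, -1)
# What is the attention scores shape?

Input shape: (28, 111, 512)
Output shape: (28, 32, 111, 160)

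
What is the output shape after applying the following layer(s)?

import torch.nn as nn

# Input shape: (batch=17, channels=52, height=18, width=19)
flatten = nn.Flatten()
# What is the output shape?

Input shape: (17, 52, 18, 19)
Output shape: (17, 17784)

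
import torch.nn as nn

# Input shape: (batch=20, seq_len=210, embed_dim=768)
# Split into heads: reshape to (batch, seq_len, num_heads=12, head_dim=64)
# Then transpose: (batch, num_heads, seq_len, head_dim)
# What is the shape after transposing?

Input shape: (20, 210, 768)
  -> after reshape: (20, 210, 12, 64)
Output shape: (20, 12, 210, 64)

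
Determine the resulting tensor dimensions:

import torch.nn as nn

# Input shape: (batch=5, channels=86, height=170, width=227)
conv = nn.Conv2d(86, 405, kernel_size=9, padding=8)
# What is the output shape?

Input shape: (5, 86, 170, 227)
Output shape: (5, 405, 178, 235)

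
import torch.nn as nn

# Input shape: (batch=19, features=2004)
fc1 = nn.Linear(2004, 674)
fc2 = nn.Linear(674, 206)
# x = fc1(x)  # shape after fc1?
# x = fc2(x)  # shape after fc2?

Input shape: (19, 2004)
  -> after fc1: (19, 674)
Output shape: (19, 206)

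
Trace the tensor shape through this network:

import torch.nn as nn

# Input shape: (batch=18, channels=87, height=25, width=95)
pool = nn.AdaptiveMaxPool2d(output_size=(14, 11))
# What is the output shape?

Input shape: (18, 87, 25, 95)
Output shape: (18, 87, 14, 11)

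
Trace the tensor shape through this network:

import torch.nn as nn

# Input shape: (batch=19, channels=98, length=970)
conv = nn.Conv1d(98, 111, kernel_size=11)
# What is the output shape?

Input shape: (19, 98, 970)
Output shape: (19, 111, 960)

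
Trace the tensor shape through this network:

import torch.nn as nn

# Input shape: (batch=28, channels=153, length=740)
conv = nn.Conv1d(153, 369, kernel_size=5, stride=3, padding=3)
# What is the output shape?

Input shape: (28, 153, 740)
Output shape: (28, 369, 248)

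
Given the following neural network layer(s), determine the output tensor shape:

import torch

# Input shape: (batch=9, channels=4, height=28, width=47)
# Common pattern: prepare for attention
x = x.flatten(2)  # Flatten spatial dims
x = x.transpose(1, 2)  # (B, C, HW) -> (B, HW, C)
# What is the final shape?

Input shape: (9, 4, 28, 47)
  -> after flatten(2): (9, 4, 1316)
Output shape: (9, 1316, 4)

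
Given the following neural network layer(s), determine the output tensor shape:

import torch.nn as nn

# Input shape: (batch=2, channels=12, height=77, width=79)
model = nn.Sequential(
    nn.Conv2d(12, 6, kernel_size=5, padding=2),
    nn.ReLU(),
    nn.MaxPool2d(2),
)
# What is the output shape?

Input shape: (2, 12, 77, 79)
  -> after Conv2d: (2, 6, 77, 79)
  -> after ReLU: (2, 6, 77, 79)
Output shape: (2, 6, 38, 39)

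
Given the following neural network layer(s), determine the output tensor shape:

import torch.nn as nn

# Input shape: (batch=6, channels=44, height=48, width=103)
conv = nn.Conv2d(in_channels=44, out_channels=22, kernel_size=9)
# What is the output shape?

Input shape: (6, 44, 48, 103)
Output shape: (6, 22, 40, 95)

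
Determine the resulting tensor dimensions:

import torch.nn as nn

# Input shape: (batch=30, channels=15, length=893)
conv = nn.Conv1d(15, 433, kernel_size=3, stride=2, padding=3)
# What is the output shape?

Input shape: (30, 15, 893)
Output shape: (30, 433, 449)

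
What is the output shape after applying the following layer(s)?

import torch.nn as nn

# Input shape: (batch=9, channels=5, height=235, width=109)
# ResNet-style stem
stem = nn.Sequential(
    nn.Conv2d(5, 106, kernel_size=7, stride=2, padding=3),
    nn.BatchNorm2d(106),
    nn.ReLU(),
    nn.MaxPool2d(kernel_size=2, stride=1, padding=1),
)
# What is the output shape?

Input shape: (9, 5, 235, 109)
  -> after Conv2d 7x7 stride=2: (9, 106, 118, 55)
Output shape: (9, 106, 119, 56)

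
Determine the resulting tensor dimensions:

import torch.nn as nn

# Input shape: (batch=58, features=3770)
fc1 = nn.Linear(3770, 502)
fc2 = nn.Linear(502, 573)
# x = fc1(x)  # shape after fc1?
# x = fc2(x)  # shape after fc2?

Input shape: (58, 3770)
  -> after fc1: (58, 502)
Output shape: (58, 573)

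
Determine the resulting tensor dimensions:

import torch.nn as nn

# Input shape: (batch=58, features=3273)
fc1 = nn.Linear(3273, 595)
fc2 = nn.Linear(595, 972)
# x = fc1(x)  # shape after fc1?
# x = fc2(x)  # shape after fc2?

Input shape: (58, 3273)
  -> after fc1: (58, 595)
Output shape: (58, 972)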